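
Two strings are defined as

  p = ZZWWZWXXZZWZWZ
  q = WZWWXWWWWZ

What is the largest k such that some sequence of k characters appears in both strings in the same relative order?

Pick Z at p[1]=q[2]; then W at p[3]=q[4]; then W at p[4]=q[6]; then W at p[6]=q[7]; then W at p[11]=q[8]; then W at p[13]=q[9]; then Z at p[14]=q[10]; all 7 characters appear in both, in order. Since dp[14][10] = 7, nothing longer is possible.

7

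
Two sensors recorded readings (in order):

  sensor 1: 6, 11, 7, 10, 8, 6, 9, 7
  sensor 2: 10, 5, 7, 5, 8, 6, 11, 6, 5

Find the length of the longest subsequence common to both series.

3

Pick 6 at sensor 1[1]=sensor 2[6], then 11 at sensor 1[2]=sensor 2[7], then 6 at sensor 1[6]=sensor 2[8]; all 3 values appear in both, in order. dp[8][9] = 3 confirms this is the maximum.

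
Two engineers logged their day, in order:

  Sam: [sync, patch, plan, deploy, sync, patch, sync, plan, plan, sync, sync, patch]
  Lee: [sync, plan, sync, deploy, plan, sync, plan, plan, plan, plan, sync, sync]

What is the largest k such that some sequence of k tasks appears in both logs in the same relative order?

8

Match sync (Sam #1, Lee #1), plan (Sam #3, Lee #2), deploy (Sam #4, Lee #4), sync (Sam #5, Lee #6), plan (Sam #8, Lee #9), plan (Sam #9, Lee #10), sync (Sam #10, Lee #11), sync (Sam #11, Lee #12) — 8 tasks in the same relative order in both. Since dp[12][12] = 8, nothing longer is possible.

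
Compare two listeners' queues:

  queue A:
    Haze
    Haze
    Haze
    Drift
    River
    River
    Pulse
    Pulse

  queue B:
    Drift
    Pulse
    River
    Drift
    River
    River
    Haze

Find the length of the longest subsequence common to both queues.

Pick Drift at queue A[4]=queue B[4]; then River at queue A[5]=queue B[5]; then River at queue A[6]=queue B[6]; all 3 songs appear in both, in order. The LCS DP gives dp[8][7] = 3, so this is optimal.

3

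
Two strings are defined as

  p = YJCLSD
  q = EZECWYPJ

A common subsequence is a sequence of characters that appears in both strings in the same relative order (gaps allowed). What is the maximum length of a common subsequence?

2

Match Y (p #1, q #6); then J (p #2, q #8) — 2 characters in the same relative order in both, and the DP table's final entry dp[6][8] is also 2, so no common subsequence is longer.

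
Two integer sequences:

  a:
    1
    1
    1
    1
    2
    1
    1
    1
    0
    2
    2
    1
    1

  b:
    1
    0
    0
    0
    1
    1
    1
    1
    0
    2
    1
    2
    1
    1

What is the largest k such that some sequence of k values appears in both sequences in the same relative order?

Match 1 (a #1, b #1), 1 (a #4, b #5), 1 (a #6, b #6), 1 (a #7, b #7), 1 (a #8, b #8), 0 (a #9, b #9), 2 (a #10, b #10), 2 (a #11, b #12), 1 (a #12, b #13), 1 (a #13, b #14) — 10 values in the same relative order in both. The LCS DP gives dp[13][14] = 10, so this is optimal.

10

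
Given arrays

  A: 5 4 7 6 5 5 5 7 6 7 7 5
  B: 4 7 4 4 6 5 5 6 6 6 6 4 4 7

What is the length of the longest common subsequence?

Pick 4 (A #2, B #1), then 7 (A #3, B #2), then 6 (A #4, B #5), then 5 (A #5, B #6), then 5 (A #6, B #7), then 6 (A #9, B #11), then 7 (A #11, B #14); all 7 values appear in both, in order. dp[12][14] = 7 confirms this is the maximum.

7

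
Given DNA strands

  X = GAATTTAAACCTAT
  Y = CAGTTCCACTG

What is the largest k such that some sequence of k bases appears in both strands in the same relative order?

One common subsequence of length 7: G at X[1]=Y[3], then T at X[5]=Y[4], then T at X[6]=Y[5], then C at X[10]=Y[6], then C at X[11]=Y[7], then A at X[13]=Y[8], then T at X[14]=Y[10]. The LCS DP gives dp[14][11] = 7, so this is optimal.

7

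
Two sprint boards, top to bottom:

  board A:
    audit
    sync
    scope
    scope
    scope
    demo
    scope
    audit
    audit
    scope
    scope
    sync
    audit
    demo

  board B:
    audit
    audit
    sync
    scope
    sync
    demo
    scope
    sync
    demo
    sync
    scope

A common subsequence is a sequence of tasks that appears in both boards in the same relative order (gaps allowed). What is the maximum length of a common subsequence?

7

Pick audit at board A[1]=board B[2], then sync at board A[2]=board B[3], then scope at board A[3]=board B[4], then demo at board A[6]=board B[6], then scope at board A[11]=board B[7], then sync at board A[12]=board B[8], then demo at board A[14]=board B[9]; all 7 tasks appear in both, in order, and the DP table's final entry dp[14][11] is also 7, so no common subsequence is longer.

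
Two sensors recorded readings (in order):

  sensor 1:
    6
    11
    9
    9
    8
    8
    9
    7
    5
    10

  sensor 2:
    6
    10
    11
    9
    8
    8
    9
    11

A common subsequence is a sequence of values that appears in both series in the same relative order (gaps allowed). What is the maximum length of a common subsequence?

6

Let dp[i][j] be the LCS length of the first i values of sensor 1 and the first j values of sensor 2. dp[i][j] = dp[i-1][j-1]+1 when the i-th and j-th values match, else max(dp[i-1][j], dp[i][j-1]).
    ·  6 10 11  9  8  8  9 11
 ·  0  0  0  0  0  0  0  0  0
 6  0  1  1  1  1  1  1  1  1
11  0  1  1  2  2  2  2  2  2
 9  0  1  1  2  3  3  3  3  3
 9  0  1  1  2  3  3  3  4  4
 8  0  1  1  2  3  4  4  4  4
 8  0  1  1  2  3  4  5  5  5
 9  0  1  1  2  3  4  5  6  6
 7  0  1  1  2  3  4  5  6  6
 5  0  1  1  2  3  4  5  6  6
10  0  1  2  2  3  4  5  6  6
dp[10][8] = 6. One LCS (by backtracking along matches): 6, 11, 9, 8, 8, 9.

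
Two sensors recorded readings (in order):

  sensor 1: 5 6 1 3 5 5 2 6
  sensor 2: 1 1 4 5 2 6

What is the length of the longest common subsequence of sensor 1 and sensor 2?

4

Taking 1 [3,2] → 5 [6,4] → 2 [7,5] → 6 [8,6] gives a common subsequence of length 4, and the DP table's final entry dp[8][6] is also 4, so no common subsequence is longer.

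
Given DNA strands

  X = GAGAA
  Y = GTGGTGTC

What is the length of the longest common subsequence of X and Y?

2

Let dp[i][j] be the LCS length of the first i bases of X and the first j bases of Y. dp[i][j] = dp[i-1][j-1]+1 when the i-th and j-th bases match, else max(dp[i-1][j], dp[i][j-1]).
    ·  G  T  G  G  T  G  T  C
 ·  0  0  0  0  0  0  0  0  0
 G  0  1  1  1  1  1  1  1  1
 A  0  1  1  1  1  1  1  1  1
 G  0  1  1  2  2  2  2  2  2
 A  0  1  1  2  2  2  2  2  2
 A  0  1  1  2  2  2  2  2  2
dp[5][8] = 2. One LCS (by backtracking along matches): GG.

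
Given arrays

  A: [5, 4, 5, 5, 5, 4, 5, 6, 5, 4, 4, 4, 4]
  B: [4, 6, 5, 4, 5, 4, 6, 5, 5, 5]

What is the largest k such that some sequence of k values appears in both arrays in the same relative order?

6

Pick 5 [1,3] → 4 [2,4] → 5 [3,5] → 5 [5,8] → 5 [7,9] → 5 [9,10]; all 6 values appear in both, in order. dp[13][10] = 6 confirms this is the maximum.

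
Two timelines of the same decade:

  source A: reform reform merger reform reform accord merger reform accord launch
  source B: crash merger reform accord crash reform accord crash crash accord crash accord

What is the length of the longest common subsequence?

5

Pick merger (source A #3, source B #2); then reform (source A #4, source B #3); then reform (source A #5, source B #6); then accord (source A #6, source B #10); then accord (source A #9, source B #12); all 5 events appear in both, in order. The LCS DP gives dp[10][12] = 5, so this is optimal.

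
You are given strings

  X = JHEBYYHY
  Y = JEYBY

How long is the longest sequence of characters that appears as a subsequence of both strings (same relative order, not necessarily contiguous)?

4

Taking J [1,1] → E [3,2] → B [4,4] → Y [8,5] gives a common subsequence of length 4. The LCS DP gives dp[8][5] = 4, so this is optimal.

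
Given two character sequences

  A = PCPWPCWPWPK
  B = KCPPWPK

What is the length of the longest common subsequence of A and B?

Let dp[i][j] be the LCS length of the first i characters of A and the first j characters of B. dp[i][j] = dp[i-1][j-1]+1 when the i-th and j-th characters match, else max(dp[i-1][j], dp[i][j-1]).
    ·  K  C  P  P  W  P  K
 ·  0  0  0  0  0  0  0  0
 P  0  0  0  1  1  1  1  1
 C  0  0  1  1  1  1  1  1
 P  0  0  1  2  2  2  2  2
 W  0  0  1  2  2  3  3  3
 P  0  0  1  2  3  3  4  4
 C  0  0  1  2  3  3  4  4
 W  0  0  1  2  3  4  4  4
 P  0  0  1  2  3  4  5  5
 W  0  0  1  2  3  4  5  5
 P  0  0  1  2  3  4  5  5
 K  0  1  1  2  3  4  5  6
dp[11][7] = 6. One LCS (by backtracking along matches): CPPWPK.

6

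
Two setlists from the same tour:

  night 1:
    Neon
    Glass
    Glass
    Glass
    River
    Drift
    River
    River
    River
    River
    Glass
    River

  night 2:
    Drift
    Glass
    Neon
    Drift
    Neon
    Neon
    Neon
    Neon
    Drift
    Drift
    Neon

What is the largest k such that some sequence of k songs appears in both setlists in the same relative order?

2

Taking Neon at night 1[1]=night 2[8], then Drift at night 1[6]=night 2[10] gives a common subsequence of length 2. dp[12][11] = 2 confirms this is the maximum.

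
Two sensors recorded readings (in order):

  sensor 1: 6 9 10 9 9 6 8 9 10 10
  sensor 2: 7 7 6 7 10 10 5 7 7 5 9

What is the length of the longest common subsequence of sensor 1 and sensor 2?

Match 6 at sensor 1[1]=sensor 2[3] → 10 at sensor 1[3]=sensor 2[6] → 9 at sensor 1[8]=sensor 2[11] — 3 values in the same relative order in both. The LCS DP gives dp[10][11] = 3, so this is optimal.

3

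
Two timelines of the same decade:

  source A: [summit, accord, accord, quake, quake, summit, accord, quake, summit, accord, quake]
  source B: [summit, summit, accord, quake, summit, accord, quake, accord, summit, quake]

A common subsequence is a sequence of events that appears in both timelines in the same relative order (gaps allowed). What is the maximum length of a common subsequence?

One common subsequence of length 8: summit [1,2]; then accord [3,3]; then quake [5,4]; then summit [6,5]; then accord [7,6]; then quake [8,7]; then summit [9,9]; then quake [11,10]. dp[11][10] = 8 confirms this is the maximum.

8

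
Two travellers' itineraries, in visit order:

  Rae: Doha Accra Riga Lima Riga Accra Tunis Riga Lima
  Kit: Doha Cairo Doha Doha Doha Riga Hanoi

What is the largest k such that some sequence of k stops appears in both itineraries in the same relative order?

One common subsequence of length 2: Doha at Rae[1]=Kit[5], Riga at Rae[3]=Kit[6]. dp[9][7] = 2 confirms this is the maximum.

2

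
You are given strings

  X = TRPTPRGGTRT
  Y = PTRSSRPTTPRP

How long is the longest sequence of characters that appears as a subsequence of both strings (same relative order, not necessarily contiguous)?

6

Pick T at X[1]=Y[2], R at X[2]=Y[6], P at X[3]=Y[7], T at X[4]=Y[9], P at X[5]=Y[10], R at X[6]=Y[11]; all 6 characters appear in both, in order. dp[11][12] = 6 confirms this is the maximum.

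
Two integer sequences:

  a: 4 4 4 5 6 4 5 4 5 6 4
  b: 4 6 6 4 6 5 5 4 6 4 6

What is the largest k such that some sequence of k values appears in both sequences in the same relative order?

7

One common subsequence of length 7: 4 [1,1], then 4 [2,4], then 5 [4,6], then 5 [7,7], then 4 [8,8], then 6 [10,9], then 4 [11,10]. Since dp[11][11] = 7, nothing longer is possible.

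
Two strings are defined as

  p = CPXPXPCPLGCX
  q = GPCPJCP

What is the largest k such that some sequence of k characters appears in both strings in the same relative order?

Pick C (p #1, q #3); then P (p #2, q #4); then C (p #7, q #6); then P (p #8, q #7); all 4 characters appear in both, in order. The LCS DP gives dp[12][7] = 4, so this is optimal.

4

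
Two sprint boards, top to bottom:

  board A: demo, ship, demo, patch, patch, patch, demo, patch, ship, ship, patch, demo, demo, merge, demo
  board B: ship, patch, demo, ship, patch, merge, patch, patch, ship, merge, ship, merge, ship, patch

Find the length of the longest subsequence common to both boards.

Pick demo at board A[1]=board B[3], then ship at board A[2]=board B[4], then patch at board A[4]=board B[5], then patch at board A[5]=board B[7], then patch at board A[6]=board B[8], then ship at board A[9]=board B[11], then ship at board A[10]=board B[13], then patch at board A[11]=board B[14]; all 8 tasks appear in both, in order, and the DP table's final entry dp[15][14] is also 8, so no common subsequence is longer.

8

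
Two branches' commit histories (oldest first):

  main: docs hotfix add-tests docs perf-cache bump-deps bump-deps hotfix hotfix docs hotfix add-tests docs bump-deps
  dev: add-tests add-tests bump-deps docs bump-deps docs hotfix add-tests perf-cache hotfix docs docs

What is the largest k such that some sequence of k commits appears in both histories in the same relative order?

Pick docs at main[1]=dev[6] → hotfix at main[2]=dev[7] → add-tests at main[3]=dev[8] → perf-cache at main[5]=dev[9] → hotfix at main[9]=dev[10] → docs at main[10]=dev[11] → docs at main[13]=dev[12]; all 7 commits appear in both, in order. The LCS DP gives dp[14][12] = 7, so this is optimal.

7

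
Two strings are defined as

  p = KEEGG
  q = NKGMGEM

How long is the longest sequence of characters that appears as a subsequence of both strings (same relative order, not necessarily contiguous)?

3

Let dp[i][j] be the LCS length of the first i characters of p and the first j characters of q. dp[i][j] = dp[i-1][j-1]+1 when the i-th and j-th characters match, else max(dp[i-1][j], dp[i][j-1]).
    ·  N  K  G  M  G  E  M
 ·  0  0  0  0  0  0  0  0
 K  0  0  1  1  1  1  1  1
 E  0  0  1  1  1  1  2  2
 E  0  0  1  1  1  1  2  2
 G  0  0  1  2  2  2  2  2
 G  0  0  1  2  2  3  3  3
dp[5][7] = 3. One LCS (by backtracking along matches): KGG.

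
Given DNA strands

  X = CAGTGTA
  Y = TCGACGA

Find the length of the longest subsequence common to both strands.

Match C at X[1]=Y[2] → A at X[2]=Y[4] → G at X[5]=Y[6] → A at X[7]=Y[7] — 4 bases in the same relative order in both, and the DP table's final entry dp[7][7] is also 4, so no common subsequence is longer.

4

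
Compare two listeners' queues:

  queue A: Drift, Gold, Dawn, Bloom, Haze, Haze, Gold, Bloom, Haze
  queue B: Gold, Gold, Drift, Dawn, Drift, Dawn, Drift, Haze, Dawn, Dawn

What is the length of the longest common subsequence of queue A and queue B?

3

Taking Drift at queue A[1]=queue B[5], Dawn at queue A[3]=queue B[6], Haze at queue A[5]=queue B[8] gives a common subsequence of length 3. The LCS DP gives dp[9][10] = 3, so this is optimal.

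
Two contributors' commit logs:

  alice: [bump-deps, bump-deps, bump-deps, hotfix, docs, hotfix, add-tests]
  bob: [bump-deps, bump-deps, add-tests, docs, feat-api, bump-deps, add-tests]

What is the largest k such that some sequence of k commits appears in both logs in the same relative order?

Match bump-deps (alice #1, bob #1), then bump-deps (alice #2, bob #2), then bump-deps (alice #3, bob #6), then add-tests (alice #7, bob #7) — 4 commits in the same relative order in both, and the DP table's final entry dp[7][7] is also 4, so no common subsequence is longer.

4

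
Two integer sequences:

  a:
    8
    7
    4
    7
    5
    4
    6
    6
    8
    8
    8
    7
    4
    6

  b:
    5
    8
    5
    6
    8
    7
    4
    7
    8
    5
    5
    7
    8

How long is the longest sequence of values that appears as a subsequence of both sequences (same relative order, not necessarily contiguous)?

6

One common subsequence of length 6: 8 [1,5] → 7 [2,6] → 4 [3,7] → 7 [4,8] → 5 [5,11] → 8 [11,13]. Since dp[14][13] = 6, nothing longer is possible.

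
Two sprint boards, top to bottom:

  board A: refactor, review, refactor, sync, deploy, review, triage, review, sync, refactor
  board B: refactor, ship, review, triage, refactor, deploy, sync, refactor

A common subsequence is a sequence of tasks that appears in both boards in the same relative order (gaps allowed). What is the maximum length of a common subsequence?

Pick refactor (board A #1, board B #1), then review (board A #2, board B #3), then refactor (board A #3, board B #5), then deploy (board A #5, board B #6), then sync (board A #9, board B #7), then refactor (board A #10, board B #8); all 6 tasks appear in both, in order, and the DP table's final entry dp[10][8] is also 6, so no common subsequence is longer.

6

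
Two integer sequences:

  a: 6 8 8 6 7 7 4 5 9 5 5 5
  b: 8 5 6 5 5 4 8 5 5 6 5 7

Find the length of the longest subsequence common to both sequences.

Match 8 [2,1] → 6 [4,3] → 4 [7,6] → 5 [8,8] → 5 [10,9] → 5 [11,11] — 6 values in the same relative order in both. Since dp[12][12] = 6, nothing longer is possible.

6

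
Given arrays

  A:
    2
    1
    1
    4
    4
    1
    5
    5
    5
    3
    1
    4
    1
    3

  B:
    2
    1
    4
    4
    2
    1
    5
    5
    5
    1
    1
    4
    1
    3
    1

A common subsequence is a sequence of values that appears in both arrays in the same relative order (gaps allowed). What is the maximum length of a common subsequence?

12

Match 2 at A[1]=B[1] → 1 at A[3]=B[2] → 4 at A[4]=B[3] → 4 at A[5]=B[4] → 1 at A[6]=B[6] → 5 at A[7]=B[7] → 5 at A[8]=B[8] → 5 at A[9]=B[9] → 1 at A[11]=B[11] → 4 at A[12]=B[12] → 1 at A[13]=B[13] → 3 at A[14]=B[14] — 12 values in the same relative order in both. dp[14][15] = 12 confirms this is the maximum.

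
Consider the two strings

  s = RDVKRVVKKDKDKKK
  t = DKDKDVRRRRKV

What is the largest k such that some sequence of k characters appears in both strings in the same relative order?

6

Match D (s #2, t #1), then K (s #9, t #2), then D (s #10, t #3), then K (s #11, t #4), then D (s #12, t #5), then K (s #13, t #11) — 6 characters in the same relative order in both. The LCS DP gives dp[15][12] = 6, so this is optimal.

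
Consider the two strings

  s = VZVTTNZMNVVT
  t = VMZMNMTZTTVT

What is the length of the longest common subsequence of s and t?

6

Let dp[i][j] be the LCS length of the first i characters of s and the first j characters of t. dp[i][j] = dp[i-1][j-1]+1 when the i-th and j-th characters match, else max(dp[i-1][j], dp[i][j-1]).
    ·  V  M  Z  M  N  M  T  Z  T  T  V  T
 ·  0  0  0  0  0  0  0  0  0  0  0  0  0
 V  0  1  1  1  1  1  1  1  1  1  1  1  1
 Z  0  1  1  2  2  2  2  2  2  2  2  2  2
 V  0  1  1  2  2  2  2  2  2  2  2  3  3
 T  0  1  1  2  2  2  2  3  3  3  3  3  4
 T  0  1  1  2  2  2  2  3  3  4  4  4  4
 N  0  1  1  2  2  3  3  3  3  4  4  4  4
 Z  0  1  1  2  2  3  3  3  4  4  4  4  4
 M  0  1  2  2  3  3  4  4  4  4  4  4  4
 N  0  1  2  2  3  4  4  4  4  4  4  4  4
 V  0  1  2  2  3  4  4  4  4  4  4  5  5
 V  0  1  2  2  3  4  4  4  4  4  4  5  5
 T  0  1  2  2  3  4  4  5  5  5  5  5  6
dp[12][12] = 6. One LCS (by backtracking along matches): VZTTVT.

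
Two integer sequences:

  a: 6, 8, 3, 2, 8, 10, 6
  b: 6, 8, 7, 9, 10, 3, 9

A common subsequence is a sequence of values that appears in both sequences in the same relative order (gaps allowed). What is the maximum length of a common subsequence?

Taking 6 at a[1]=b[1], 8 at a[2]=b[2], 3 at a[3]=b[6] gives a common subsequence of length 3, and the DP table's final entry dp[7][7] is also 3, so no common subsequence is longer.

3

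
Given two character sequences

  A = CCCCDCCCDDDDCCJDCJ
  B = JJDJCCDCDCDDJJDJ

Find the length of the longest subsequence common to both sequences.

One common subsequence of length 10: C [1,5], then C [2,6], then C [4,8], then D [5,9], then C [8,10], then D [9,11], then D [10,12], then J [15,14], then D [16,15], then J [18,16], and the DP table's final entry dp[18][16] is also 10, so no common subsequence is longer.

10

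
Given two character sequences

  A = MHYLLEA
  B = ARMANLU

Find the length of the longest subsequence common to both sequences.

2

Let dp[i][j] be the LCS length of the first i characters of A and the first j characters of B. dp[i][j] = dp[i-1][j-1]+1 when the i-th and j-th characters match, else max(dp[i-1][j], dp[i][j-1]).
    ·  A  R  M  A  N  L  U
 ·  0  0  0  0  0  0  0  0
 M  0  0  0  1  1  1  1  1
 H  0  0  0  1  1  1  1  1
 Y  0  0  0  1  1  1  1  1
 L  0  0  0  1  1  1  2  2
 L  0  0  0  1  1  1  2  2
 E  0  0  0  1  1  1  2  2
 A  0  1  1  1  2  2  2  2
dp[7][7] = 2. One LCS (by backtracking along matches): ML.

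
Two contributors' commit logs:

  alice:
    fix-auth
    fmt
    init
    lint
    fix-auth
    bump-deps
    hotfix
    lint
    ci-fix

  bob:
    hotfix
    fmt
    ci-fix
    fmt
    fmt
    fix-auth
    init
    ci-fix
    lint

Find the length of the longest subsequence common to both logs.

3

Taking fix-auth at alice[1]=bob[6], then init at alice[3]=bob[7], then lint at alice[8]=bob[9] gives a common subsequence of length 3. dp[9][9] = 3 confirms this is the maximum.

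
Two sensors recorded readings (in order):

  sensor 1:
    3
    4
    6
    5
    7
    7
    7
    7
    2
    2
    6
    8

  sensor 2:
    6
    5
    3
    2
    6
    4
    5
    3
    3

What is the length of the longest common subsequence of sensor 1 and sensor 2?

Let dp[i][j] be the LCS length of the first i values of sensor 1 and the first j values of sensor 2. dp[i][j] = dp[i-1][j-1]+1 when the i-th and j-th values match, else max(dp[i-1][j], dp[i][j-1]).
    ·  6  5  3  2  6  4  5  3  3
 ·  0  0  0  0  0  0  0  0  0  0
 3  0  0  0  1  1  1  1  1  1  1
 4  0  0  0  1  1  1  2  2  2  2
 6  0  1  1  1  1  2  2  2  2  2
 5  0  1  2  2  2  2  2  3  3  3
 7  0  1  2  2  2  2  2  3  3  3
 7  0  1  2  2  2  2  2  3  3  3
 7  0  1  2  2  2  2  2  3  3  3
 7  0  1  2  2  2  2  2  3  3  3
 2  0  1  2  2  3  3  3  3  3  3
 2  0  1  2  2  3  3  3  3  3  3
 6  0  1  2  2  3  4  4  4  4  4
 8  0  1  2  2  3  4  4  4  4  4
dp[12][9] = 4. One LCS (by backtracking along matches): 6, 5, 2, 6.

4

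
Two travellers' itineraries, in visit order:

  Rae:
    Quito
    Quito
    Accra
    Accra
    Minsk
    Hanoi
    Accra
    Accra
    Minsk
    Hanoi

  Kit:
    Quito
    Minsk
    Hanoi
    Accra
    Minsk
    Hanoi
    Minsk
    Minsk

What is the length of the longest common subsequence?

One common subsequence of length 6: Quito at Rae[2]=Kit[1], Minsk at Rae[5]=Kit[2], Hanoi at Rae[6]=Kit[3], Accra at Rae[8]=Kit[4], Minsk at Rae[9]=Kit[5], Hanoi at Rae[10]=Kit[6]. The LCS DP gives dp[10][8] = 6, so this is optimal.

6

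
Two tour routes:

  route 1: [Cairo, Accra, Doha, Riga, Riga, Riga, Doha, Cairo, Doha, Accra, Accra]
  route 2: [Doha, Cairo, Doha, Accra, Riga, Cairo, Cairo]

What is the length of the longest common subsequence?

4

Match Cairo at route 1[1]=route 2[2], Accra at route 1[2]=route 2[4], Riga at route 1[4]=route 2[5], Cairo at route 1[8]=route 2[7] — 4 stops in the same relative order in both. The LCS DP gives dp[11][7] = 4, so this is optimal.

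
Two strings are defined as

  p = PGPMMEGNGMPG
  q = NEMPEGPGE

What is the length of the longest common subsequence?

One common subsequence of length 5: P [3,4], then E [6,5], then G [9,6], then P [11,7], then G [12,8]. The LCS DP gives dp[12][9] = 5, so this is optimal.

5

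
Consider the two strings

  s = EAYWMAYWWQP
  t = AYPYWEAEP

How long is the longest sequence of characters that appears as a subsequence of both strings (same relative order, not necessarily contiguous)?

5

Let dp[i][j] be the LCS length of the first i characters of s and the first j characters of t. dp[i][j] = dp[i-1][j-1]+1 when the i-th and j-th characters match, else max(dp[i-1][j], dp[i][j-1]).
    ·  A  Y  P  Y  W  E  A  E  P
 ·  0  0  0  0  0  0  0  0  0  0
 E  0  0  0  0  0  0  1  1  1  1
 A  0  1  1  1  1  1  1  2  2  2
 Y  0  1  2  2  2  2  2  2  2  2
 W  0  1  2  2  2  3  3  3  3  3
 M  0  1  2  2  2  3  3  3  3  3
 A  0  1  2  2  2  3  3  4  4  4
 Y  0  1  2  2  3  3  3  4  4  4
 W  0  1  2  2  3  4  4  4  4  4
 W  0  1  2  2  3  4  4  4  4  4
 Q  0  1  2  2  3  4  4  4  4  4
 P  0  1  2  3  3  4  4  4  4  5
dp[11][9] = 5. One LCS (by backtracking along matches): AYWAP.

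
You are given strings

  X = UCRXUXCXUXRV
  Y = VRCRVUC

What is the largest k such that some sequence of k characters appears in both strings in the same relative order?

Let dp[i][j] be the LCS length of the first i characters of X and the first j characters of Y. dp[i][j] = dp[i-1][j-1]+1 when the i-th and j-th characters match, else max(dp[i-1][j], dp[i][j-1]).
    ·  V  R  C  R  V  U  C
 ·  0  0  0  0  0  0  0  0
 U  0  0  0  0  0  0  1  1
 C  0  0  0  1  1  1  1  2
 R  0  0  1  1  2  2  2  2
 X  0  0  1  1  2  2  2  2
 U  0  0  1  1  2  2  3  3
 X  0  0  1  1  2  2  3  3
 C  0  0  1  2  2  2  3  4
 X  0  0  1  2  2  2  3  4
 U  0  0  1  2  2  2  3  4
 X  0  0  1  2  2  2  3  4
 R  0  0  1  2  3  3  3  4
 V  0  1  1  2  3  4  4  4
dp[12][7] = 4. One LCS (by backtracking along matches): CRUC.

4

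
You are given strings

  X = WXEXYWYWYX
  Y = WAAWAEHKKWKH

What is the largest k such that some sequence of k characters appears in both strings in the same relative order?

3

Match W (X #1, Y #4), E (X #3, Y #6), W (X #6, Y #10) — 3 characters in the same relative order in both. Since dp[10][12] = 3, nothing longer is possible.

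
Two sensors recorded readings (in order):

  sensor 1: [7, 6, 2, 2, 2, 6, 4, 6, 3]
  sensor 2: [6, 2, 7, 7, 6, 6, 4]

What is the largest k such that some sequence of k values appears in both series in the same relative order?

4

Let dp[i][j] be the LCS length of the first i values of sensor 1 and the first j values of sensor 2. dp[i][j] = dp[i-1][j-1]+1 when the i-th and j-th values match, else max(dp[i-1][j], dp[i][j-1]).
    ·  6  2  7  7  6  6  4
 ·  0  0  0  0  0  0  0  0
 7  0  0  0  1  1  1  1  1
 6  0  1  1  1  1  2  2  2
 2  0  1  2  2  2  2  2  2
 2  0  1  2  2  2  2  2  2
 2  0  1  2  2  2  2  2  2
 6  0  1  2  2  2  3  3  3
 4  0  1  2  2  2  3  3  4
 6  0  1  2  2  2  3  4  4
 3  0  1  2  2  2  3  4  4
dp[9][7] = 4. One LCS (by backtracking along matches): 7, 6, 6, 4.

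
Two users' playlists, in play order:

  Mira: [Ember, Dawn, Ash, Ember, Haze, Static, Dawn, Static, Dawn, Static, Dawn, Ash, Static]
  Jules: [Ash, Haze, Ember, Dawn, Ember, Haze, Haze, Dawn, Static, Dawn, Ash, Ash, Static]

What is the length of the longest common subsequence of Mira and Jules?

9

One common subsequence of length 9: Ember at Mira[1]=Jules[3], then Dawn at Mira[2]=Jules[4], then Ember at Mira[4]=Jules[5], then Haze at Mira[5]=Jules[7], then Dawn at Mira[7]=Jules[8], then Static at Mira[8]=Jules[9], then Dawn at Mira[9]=Jules[10], then Ash at Mira[12]=Jules[12], then Static at Mira[13]=Jules[13]. dp[13][13] = 9 confirms this is the maximum.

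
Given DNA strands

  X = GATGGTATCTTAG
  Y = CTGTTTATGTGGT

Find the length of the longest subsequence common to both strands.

Match G [1,3], T [3,5], T [6,6], A [7,7], T [8,8], T [10,10], T [11,13] — 7 bases in the same relative order in both, and the DP table's final entry dp[13][13] is also 7, so no common subsequence is longer.

7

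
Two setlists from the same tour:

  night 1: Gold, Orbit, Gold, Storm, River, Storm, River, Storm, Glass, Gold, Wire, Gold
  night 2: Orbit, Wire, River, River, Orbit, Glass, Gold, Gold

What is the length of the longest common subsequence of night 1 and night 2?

Taking Orbit [2,1] → River [5,3] → River [7,4] → Glass [9,6] → Gold [10,7] → Gold [12,8] gives a common subsequence of length 6. Since dp[12][8] = 6, nothing longer is possible.

6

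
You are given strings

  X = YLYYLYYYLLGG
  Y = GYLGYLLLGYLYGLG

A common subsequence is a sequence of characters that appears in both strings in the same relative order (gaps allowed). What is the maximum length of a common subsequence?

8

Match Y [1,2], L [2,3], Y [3,5], Y [4,10], L [5,11], Y [6,12], L [10,14], G [12,15] — 8 characters in the same relative order in both. Since dp[12][15] = 8, nothing longer is possible.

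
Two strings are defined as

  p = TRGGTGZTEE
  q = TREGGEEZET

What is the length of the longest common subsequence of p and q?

Taking T (p #1, q #1); then R (p #2, q #2); then G (p #3, q #4); then G (p #4, q #5); then Z (p #7, q #8); then T (p #8, q #10) gives a common subsequence of length 6, and the DP table's final entry dp[10][10] is also 6, so no common subsequence is longer.

6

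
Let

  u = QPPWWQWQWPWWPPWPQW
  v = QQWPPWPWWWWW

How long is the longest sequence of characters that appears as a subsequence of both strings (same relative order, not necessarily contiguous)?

Match Q (u #1, v #2) → P (u #2, v #4) → P (u #3, v #5) → W (u #4, v #6) → W (u #9, v #8) → W (u #11, v #9) → W (u #12, v #10) → W (u #15, v #11) → W (u #18, v #12) — 9 characters in the same relative order in both, and the DP table's final entry dp[18][12] is also 9, so no common subsequence is longer.

9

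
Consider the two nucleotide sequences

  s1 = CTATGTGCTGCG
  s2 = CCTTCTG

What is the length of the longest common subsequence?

6

Let dp[i][j] be the LCS length of the first i bases of s1 and the first j bases of s2. dp[i][j] = dp[i-1][j-1]+1 when the i-th and j-th bases match, else max(dp[i-1][j], dp[i][j-1]).
    ·  C  C  T  T  C  T  G
 ·  0  0  0  0  0  0  0  0
 C  0  1  1  1  1  1  1  1
 T  0  1  1  2  2  2  2  2
 A  0  1  1  2  2  2  2  2
 T  0  1  1  2  3  3  3  3
 G  0  1  1  2  3  3  3  4
 T  0  1  1  2  3  3  4  4
 G  0  1  1  2  3  3  4  5
 C  0  1  2  2  3  4  4  5
 T  0  1  2  3  3  4  5  5
 G  0  1  2  3  3  4  5  6
 C  0  1  2  3  3  4  5  6
 G  0  1  2  3  3  4  5  6
dp[12][7] = 6. One LCS (by backtracking along matches): CTTCTG.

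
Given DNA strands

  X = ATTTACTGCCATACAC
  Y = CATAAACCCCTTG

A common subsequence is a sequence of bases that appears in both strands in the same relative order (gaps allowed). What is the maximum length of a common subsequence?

7

Match A (X #1, Y #2) → T (X #2, Y #3) → A (X #5, Y #6) → C (X #6, Y #8) → C (X #9, Y #9) → C (X #10, Y #10) → T (X #12, Y #12) — 7 bases in the same relative order in both. dp[16][13] = 7 confirms this is the maximum.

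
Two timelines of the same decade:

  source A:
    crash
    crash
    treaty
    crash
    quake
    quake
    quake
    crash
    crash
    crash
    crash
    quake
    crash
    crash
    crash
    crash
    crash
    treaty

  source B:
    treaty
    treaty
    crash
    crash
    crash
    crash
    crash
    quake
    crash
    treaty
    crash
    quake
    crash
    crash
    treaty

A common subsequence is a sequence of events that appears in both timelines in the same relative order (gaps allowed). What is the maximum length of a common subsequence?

Pick treaty at source A[3]=source B[2], crash at source A[4]=source B[3], crash at source A[8]=source B[4], crash at source A[9]=source B[5], crash at source A[10]=source B[6], crash at source A[11]=source B[7], quake at source A[12]=source B[8], crash at source A[13]=source B[9], crash at source A[14]=source B[11], crash at source A[16]=source B[13], crash at source A[17]=source B[14], treaty at source A[18]=source B[15]; all 12 events appear in both, in order. dp[18][15] = 12 confirms this is the maximum.

12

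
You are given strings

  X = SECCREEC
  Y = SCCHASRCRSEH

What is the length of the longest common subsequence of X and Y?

5

Match S (X #1, Y #1) → C (X #3, Y #3) → C (X #4, Y #8) → R (X #5, Y #9) → E (X #6, Y #11) — 5 characters in the same relative order in both. dp[8][12] = 5 confirms this is the maximum.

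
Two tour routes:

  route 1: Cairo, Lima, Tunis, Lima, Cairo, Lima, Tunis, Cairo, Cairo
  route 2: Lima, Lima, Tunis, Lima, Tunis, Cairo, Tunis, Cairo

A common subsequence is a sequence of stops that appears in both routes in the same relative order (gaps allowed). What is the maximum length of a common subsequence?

6

Pick Lima [2,2], then Tunis [3,3], then Lima [4,4], then Cairo [5,6], then Tunis [7,7], then Cairo [9,8]; all 6 stops appear in both, in order, and the DP table's final entry dp[9][8] is also 6, so no common subsequence is longer.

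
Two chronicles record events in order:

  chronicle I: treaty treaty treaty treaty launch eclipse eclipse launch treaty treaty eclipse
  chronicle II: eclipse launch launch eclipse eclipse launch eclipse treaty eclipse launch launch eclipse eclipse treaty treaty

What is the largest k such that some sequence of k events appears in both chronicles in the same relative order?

6

One common subsequence of length 6: treaty [1,8], then launch [5,11], then eclipse [6,12], then eclipse [7,13], then treaty [9,14], then treaty [10,15]. Since dp[11][15] = 6, nothing longer is possible.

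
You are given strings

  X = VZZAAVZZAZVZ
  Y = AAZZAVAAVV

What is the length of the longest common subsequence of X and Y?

6

Let dp[i][j] be the LCS length of the first i characters of X and the first j characters of Y. dp[i][j] = dp[i-1][j-1]+1 when the i-th and j-th characters match, else max(dp[i-1][j], dp[i][j-1]).
    ·  A  A  Z  Z  A  V  A  A  V  V
 ·  0  0  0  0  0  0  0  0  0  0  0
 V  0  0  0  0  0  0  1  1  1  1  1
 Z  0  0  0  1  1  1  1  1  1  1  1
 Z  0  0  0  1  2  2  2  2  2  2  2
 A  0  1  1  1  2  3  3  3  3  3  3
 A  0  1  2  2  2  3  3  4  4  4  4
 V  0  1  2  2  2  3  4  4  4  5  5
 Z  0  1  2  3  3  3  4  4  4  5  5
 Z  0  1  2  3  4  4  4  4  4  5  5
 A  0  1  2  3  4  5  5  5  5  5  5
 Z  0  1  2  3  4  5  5  5  5  5  5
 V  0  1  2  3  4  5  6  6  6  6  6
 Z  0  1  2  3  4  5  6  6  6  6  6
dp[12][10] = 6. One LCS (by backtracking along matches): ZZAAVV.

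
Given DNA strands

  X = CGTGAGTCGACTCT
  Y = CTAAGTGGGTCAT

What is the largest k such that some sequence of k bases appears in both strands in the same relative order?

9

Taking C at X[1]=Y[1]; then G at X[2]=Y[5]; then T at X[3]=Y[6]; then G at X[4]=Y[8]; then G at X[6]=Y[9]; then T at X[7]=Y[10]; then C at X[8]=Y[11]; then A at X[10]=Y[12]; then T at X[14]=Y[13] gives a common subsequence of length 9. dp[14][13] = 9 confirms this is the maximum.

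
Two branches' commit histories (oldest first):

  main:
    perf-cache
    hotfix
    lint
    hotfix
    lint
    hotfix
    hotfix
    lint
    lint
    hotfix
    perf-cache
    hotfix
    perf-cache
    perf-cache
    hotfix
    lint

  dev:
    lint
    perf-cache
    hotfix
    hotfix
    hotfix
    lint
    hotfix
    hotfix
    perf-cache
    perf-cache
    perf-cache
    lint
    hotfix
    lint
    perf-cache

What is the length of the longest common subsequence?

11

Pick perf-cache (main #1, dev #2); then hotfix (main #2, dev #4); then hotfix (main #4, dev #5); then lint (main #5, dev #6); then hotfix (main #7, dev #7); then hotfix (main #10, dev #8); then perf-cache (main #11, dev #9); then perf-cache (main #13, dev #10); then perf-cache (main #14, dev #11); then hotfix (main #15, dev #13); then lint (main #16, dev #14); all 11 commits appear in both, in order. dp[16][15] = 11 confirms this is the maximum.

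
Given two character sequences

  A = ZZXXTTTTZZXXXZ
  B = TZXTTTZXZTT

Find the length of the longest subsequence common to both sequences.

8

Pick Z (A #2, B #2), then X (A #4, B #3), then T (A #6, B #4), then T (A #7, B #5), then T (A #8, B #6), then Z (A #10, B #7), then X (A #13, B #8), then Z (A #14, B #9); all 8 characters appear in both, in order. Since dp[14][11] = 8, nothing longer is possible.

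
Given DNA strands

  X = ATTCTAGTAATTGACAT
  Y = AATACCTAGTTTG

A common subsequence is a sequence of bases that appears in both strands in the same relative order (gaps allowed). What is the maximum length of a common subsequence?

10

Match A [1,2] → T [2,3] → C [4,6] → T [5,7] → A [6,8] → G [7,9] → T [8,10] → T [11,11] → T [12,12] → G [13,13] — 10 bases in the same relative order in both. The LCS DP gives dp[17][13] = 10, so this is optimal.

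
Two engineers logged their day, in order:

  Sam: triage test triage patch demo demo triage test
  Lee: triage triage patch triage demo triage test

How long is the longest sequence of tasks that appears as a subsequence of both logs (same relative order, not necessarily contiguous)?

6

Pick triage (Sam #1, Lee #1), then triage (Sam #3, Lee #2), then patch (Sam #4, Lee #3), then demo (Sam #6, Lee #5), then triage (Sam #7, Lee #6), then test (Sam #8, Lee #7); all 6 tasks appear in both, in order, and the DP table's final entry dp[8][7] is also 6, so no common subsequence is longer.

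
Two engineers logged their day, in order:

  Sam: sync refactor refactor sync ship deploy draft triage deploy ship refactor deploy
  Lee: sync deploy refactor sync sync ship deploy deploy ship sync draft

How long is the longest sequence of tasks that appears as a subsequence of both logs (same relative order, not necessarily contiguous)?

Match sync [1,1], then refactor [2,3], then sync [4,5], then ship [5,6], then deploy [6,7], then deploy [9,8], then ship [10,9] — 7 tasks in the same relative order in both. Since dp[12][11] = 7, nothing longer is possible.

7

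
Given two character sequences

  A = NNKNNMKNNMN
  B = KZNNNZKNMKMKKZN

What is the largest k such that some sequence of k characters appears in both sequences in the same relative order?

8

One common subsequence of length 8: N at A[1]=B[4], N at A[2]=B[5], K at A[3]=B[7], N at A[5]=B[8], M at A[6]=B[9], K at A[7]=B[10], M at A[10]=B[11], N at A[11]=B[15]. dp[11][15] = 8 confirms this is the maximum.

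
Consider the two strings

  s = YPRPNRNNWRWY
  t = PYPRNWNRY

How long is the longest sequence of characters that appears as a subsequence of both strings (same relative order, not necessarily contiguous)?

7

Pick Y (s #1, t #2) → P (s #2, t #3) → R (s #3, t #4) → N (s #5, t #5) → N (s #8, t #7) → R (s #10, t #8) → Y (s #12, t #9); all 7 characters appear in both, in order. The LCS DP gives dp[12][9] = 7, so this is optimal.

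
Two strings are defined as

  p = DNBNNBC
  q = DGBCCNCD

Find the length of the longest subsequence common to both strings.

4

Taking D at p[1]=q[1] → B at p[3]=q[3] → N at p[5]=q[6] → C at p[7]=q[7] gives a common subsequence of length 4. Since dp[7][8] = 4, nothing longer is possible.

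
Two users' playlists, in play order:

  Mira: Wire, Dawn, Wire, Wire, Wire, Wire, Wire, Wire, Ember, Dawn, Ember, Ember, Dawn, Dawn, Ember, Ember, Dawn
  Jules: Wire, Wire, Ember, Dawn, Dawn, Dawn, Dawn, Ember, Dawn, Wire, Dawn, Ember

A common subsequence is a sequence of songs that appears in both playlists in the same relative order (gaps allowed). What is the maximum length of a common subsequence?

Taking Wire [7,1]; then Wire [8,2]; then Ember [9,3]; then Dawn [10,7]; then Ember [12,8]; then Dawn [13,9]; then Dawn [14,11]; then Ember [16,12] gives a common subsequence of length 8. dp[17][12] = 8 confirms this is the maximum.

8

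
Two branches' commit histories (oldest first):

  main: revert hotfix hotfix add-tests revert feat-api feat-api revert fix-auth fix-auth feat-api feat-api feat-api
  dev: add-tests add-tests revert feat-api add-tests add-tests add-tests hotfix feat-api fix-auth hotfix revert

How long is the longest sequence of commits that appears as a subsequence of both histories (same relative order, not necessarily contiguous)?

5

Taking add-tests at main[4]=dev[2]; then revert at main[5]=dev[3]; then feat-api at main[6]=dev[4]; then feat-api at main[7]=dev[9]; then revert at main[8]=dev[12] gives a common subsequence of length 5. dp[13][12] = 5 confirms this is the maximum.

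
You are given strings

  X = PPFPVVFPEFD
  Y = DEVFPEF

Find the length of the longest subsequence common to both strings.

Let dp[i][j] be the LCS length of the first i characters of X and the first j characters of Y. dp[i][j] = dp[i-1][j-1]+1 when the i-th and j-th characters match, else max(dp[i-1][j], dp[i][j-1]).
    ·  D  E  V  F  P  E  F
 ·  0  0  0  0  0  0  0  0
 P  0  0  0  0  0  1  1  1
 P  0  0  0  0  0  1  1  1
 F  0  0  0  0  1  1  1  2
 P  0  0  0  0  1  2  2  2
 V  0  0  0  1  1  2  2  2
 V  0  0  0  1  1  2  2  2
 F  0  0  0  1  2  2  2  3
 P  0  0  0  1  2  3  3  3
 E  0  0  1  1  2  3  4  4
 F  0  0  1  1  2  3  4  5
 D  0  1  1  1  2  3  4  5
dp[11][7] = 5. One LCS (by backtracking along matches): VFPEF.

5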